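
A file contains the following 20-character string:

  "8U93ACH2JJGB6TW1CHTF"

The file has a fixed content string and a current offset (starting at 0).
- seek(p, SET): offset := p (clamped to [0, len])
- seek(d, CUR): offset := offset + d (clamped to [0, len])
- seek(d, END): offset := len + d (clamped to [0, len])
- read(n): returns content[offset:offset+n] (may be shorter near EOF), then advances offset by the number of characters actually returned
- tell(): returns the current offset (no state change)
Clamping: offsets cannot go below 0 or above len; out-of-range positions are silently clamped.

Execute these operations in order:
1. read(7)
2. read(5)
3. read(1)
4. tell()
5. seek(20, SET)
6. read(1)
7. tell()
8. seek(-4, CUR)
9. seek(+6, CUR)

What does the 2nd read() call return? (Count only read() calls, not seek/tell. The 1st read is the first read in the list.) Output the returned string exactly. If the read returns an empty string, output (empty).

After 1 (read(7)): returned '8U93ACH', offset=7
After 2 (read(5)): returned '2JJGB', offset=12
After 3 (read(1)): returned '6', offset=13
After 4 (tell()): offset=13
After 5 (seek(20, SET)): offset=20
After 6 (read(1)): returned '', offset=20
After 7 (tell()): offset=20
After 8 (seek(-4, CUR)): offset=16
After 9 (seek(+6, CUR)): offset=20

Answer: 2JJGB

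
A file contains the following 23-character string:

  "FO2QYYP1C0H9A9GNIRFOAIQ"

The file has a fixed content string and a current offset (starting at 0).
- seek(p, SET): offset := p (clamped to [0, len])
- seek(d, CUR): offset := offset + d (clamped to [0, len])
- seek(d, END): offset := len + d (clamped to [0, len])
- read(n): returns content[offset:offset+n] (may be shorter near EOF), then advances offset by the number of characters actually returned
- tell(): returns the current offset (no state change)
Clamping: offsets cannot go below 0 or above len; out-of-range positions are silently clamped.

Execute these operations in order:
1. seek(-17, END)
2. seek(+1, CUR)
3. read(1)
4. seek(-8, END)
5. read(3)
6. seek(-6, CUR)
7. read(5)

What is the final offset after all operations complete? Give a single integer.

After 1 (seek(-17, END)): offset=6
After 2 (seek(+1, CUR)): offset=7
After 3 (read(1)): returned '1', offset=8
After 4 (seek(-8, END)): offset=15
After 5 (read(3)): returned 'NIR', offset=18
After 6 (seek(-6, CUR)): offset=12
After 7 (read(5)): returned 'A9GNI', offset=17

Answer: 17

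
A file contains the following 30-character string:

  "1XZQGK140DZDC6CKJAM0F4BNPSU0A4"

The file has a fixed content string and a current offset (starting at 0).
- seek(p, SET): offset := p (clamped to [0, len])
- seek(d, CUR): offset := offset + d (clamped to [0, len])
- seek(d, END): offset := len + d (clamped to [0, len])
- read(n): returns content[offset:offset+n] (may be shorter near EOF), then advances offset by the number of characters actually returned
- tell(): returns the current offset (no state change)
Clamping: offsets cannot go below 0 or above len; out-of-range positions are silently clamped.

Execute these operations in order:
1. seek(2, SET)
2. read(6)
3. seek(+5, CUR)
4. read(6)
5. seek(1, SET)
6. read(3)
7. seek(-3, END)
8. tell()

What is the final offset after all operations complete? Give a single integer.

After 1 (seek(2, SET)): offset=2
After 2 (read(6)): returned 'ZQGK14', offset=8
After 3 (seek(+5, CUR)): offset=13
After 4 (read(6)): returned '6CKJAM', offset=19
After 5 (seek(1, SET)): offset=1
After 6 (read(3)): returned 'XZQ', offset=4
After 7 (seek(-3, END)): offset=27
After 8 (tell()): offset=27

Answer: 27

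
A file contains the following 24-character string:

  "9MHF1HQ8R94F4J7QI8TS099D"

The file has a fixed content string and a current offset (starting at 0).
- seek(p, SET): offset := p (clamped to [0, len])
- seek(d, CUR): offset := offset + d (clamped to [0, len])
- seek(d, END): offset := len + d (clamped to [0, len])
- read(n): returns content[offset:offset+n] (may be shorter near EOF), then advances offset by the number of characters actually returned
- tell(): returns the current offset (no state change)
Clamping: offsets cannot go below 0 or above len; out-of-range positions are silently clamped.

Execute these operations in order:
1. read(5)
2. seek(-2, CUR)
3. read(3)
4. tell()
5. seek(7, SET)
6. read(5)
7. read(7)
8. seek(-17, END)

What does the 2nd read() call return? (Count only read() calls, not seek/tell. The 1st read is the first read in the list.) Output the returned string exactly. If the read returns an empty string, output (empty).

Answer: F1H

Derivation:
After 1 (read(5)): returned '9MHF1', offset=5
After 2 (seek(-2, CUR)): offset=3
After 3 (read(3)): returned 'F1H', offset=6
After 4 (tell()): offset=6
After 5 (seek(7, SET)): offset=7
After 6 (read(5)): returned '8R94F', offset=12
After 7 (read(7)): returned '4J7QI8T', offset=19
After 8 (seek(-17, END)): offset=7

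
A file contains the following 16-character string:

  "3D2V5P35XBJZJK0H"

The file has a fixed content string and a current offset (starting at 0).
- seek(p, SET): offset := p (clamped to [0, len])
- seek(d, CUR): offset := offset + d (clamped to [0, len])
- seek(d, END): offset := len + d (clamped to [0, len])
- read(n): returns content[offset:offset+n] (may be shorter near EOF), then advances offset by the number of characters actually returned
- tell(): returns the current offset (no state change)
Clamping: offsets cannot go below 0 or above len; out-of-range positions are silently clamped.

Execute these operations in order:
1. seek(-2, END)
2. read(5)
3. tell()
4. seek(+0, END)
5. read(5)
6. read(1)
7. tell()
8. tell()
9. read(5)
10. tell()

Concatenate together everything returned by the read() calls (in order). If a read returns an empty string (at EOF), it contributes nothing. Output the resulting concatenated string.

After 1 (seek(-2, END)): offset=14
After 2 (read(5)): returned '0H', offset=16
After 3 (tell()): offset=16
After 4 (seek(+0, END)): offset=16
After 5 (read(5)): returned '', offset=16
After 6 (read(1)): returned '', offset=16
After 7 (tell()): offset=16
After 8 (tell()): offset=16
After 9 (read(5)): returned '', offset=16
After 10 (tell()): offset=16

Answer: 0H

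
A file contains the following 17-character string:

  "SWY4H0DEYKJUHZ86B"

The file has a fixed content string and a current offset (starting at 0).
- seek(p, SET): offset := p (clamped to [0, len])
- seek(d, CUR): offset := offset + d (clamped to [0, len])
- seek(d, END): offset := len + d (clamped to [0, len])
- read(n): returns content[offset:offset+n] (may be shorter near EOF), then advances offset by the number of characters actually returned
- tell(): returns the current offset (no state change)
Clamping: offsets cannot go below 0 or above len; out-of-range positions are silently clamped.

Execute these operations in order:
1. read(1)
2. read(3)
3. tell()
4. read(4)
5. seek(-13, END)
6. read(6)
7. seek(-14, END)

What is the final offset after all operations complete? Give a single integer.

After 1 (read(1)): returned 'S', offset=1
After 2 (read(3)): returned 'WY4', offset=4
After 3 (tell()): offset=4
After 4 (read(4)): returned 'H0DE', offset=8
After 5 (seek(-13, END)): offset=4
After 6 (read(6)): returned 'H0DEYK', offset=10
After 7 (seek(-14, END)): offset=3

Answer: 3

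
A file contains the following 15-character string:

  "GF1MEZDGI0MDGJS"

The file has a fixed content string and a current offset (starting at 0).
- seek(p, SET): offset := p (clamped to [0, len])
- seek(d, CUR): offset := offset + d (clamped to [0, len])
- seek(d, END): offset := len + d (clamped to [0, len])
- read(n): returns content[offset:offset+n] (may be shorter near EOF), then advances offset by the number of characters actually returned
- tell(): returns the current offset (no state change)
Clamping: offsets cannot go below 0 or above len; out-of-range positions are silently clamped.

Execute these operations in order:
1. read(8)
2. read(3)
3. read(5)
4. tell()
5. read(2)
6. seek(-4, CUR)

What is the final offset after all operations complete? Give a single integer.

Answer: 11

Derivation:
After 1 (read(8)): returned 'GF1MEZDG', offset=8
After 2 (read(3)): returned 'I0M', offset=11
After 3 (read(5)): returned 'DGJS', offset=15
After 4 (tell()): offset=15
After 5 (read(2)): returned '', offset=15
After 6 (seek(-4, CUR)): offset=11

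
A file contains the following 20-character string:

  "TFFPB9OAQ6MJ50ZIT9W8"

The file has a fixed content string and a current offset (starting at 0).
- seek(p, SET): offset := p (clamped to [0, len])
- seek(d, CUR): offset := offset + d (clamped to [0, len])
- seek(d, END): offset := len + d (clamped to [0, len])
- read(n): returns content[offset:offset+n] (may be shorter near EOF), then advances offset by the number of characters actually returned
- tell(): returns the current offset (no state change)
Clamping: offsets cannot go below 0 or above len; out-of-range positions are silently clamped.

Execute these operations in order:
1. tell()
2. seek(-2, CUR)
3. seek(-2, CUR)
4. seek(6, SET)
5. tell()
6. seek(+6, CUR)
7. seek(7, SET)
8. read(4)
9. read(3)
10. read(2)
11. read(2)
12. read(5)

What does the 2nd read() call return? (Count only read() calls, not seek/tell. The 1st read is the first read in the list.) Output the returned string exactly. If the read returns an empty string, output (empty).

Answer: J50

Derivation:
After 1 (tell()): offset=0
After 2 (seek(-2, CUR)): offset=0
After 3 (seek(-2, CUR)): offset=0
After 4 (seek(6, SET)): offset=6
After 5 (tell()): offset=6
After 6 (seek(+6, CUR)): offset=12
After 7 (seek(7, SET)): offset=7
After 8 (read(4)): returned 'AQ6M', offset=11
After 9 (read(3)): returned 'J50', offset=14
After 10 (read(2)): returned 'ZI', offset=16
After 11 (read(2)): returned 'T9', offset=18
After 12 (read(5)): returned 'W8', offset=20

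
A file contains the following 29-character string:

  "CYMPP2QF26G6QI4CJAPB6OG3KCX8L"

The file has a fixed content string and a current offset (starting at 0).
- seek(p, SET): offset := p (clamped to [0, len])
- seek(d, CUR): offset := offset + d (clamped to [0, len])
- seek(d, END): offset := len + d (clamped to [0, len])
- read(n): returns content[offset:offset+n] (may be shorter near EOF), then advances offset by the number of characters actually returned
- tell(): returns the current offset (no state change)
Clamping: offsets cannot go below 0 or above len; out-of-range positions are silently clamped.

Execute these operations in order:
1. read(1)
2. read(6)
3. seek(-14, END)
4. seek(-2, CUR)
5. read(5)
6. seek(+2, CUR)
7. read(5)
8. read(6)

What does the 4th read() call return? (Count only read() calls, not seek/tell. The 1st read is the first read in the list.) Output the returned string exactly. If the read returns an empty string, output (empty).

After 1 (read(1)): returned 'C', offset=1
After 2 (read(6)): returned 'YMPP2Q', offset=7
After 3 (seek(-14, END)): offset=15
After 4 (seek(-2, CUR)): offset=13
After 5 (read(5)): returned 'I4CJA', offset=18
After 6 (seek(+2, CUR)): offset=20
After 7 (read(5)): returned '6OG3K', offset=25
After 8 (read(6)): returned 'CX8L', offset=29

Answer: 6OG3K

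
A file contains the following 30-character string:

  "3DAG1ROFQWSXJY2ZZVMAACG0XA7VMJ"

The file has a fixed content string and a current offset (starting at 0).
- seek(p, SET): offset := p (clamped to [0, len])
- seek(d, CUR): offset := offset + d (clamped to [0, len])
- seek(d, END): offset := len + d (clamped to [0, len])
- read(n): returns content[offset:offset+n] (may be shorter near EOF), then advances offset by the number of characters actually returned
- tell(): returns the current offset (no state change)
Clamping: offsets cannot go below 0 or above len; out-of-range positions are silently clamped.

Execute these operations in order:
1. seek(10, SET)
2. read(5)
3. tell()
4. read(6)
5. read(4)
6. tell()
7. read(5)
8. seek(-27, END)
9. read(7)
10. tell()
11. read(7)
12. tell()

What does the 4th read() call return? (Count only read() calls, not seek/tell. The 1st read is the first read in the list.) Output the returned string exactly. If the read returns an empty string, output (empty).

Answer: A7VMJ

Derivation:
After 1 (seek(10, SET)): offset=10
After 2 (read(5)): returned 'SXJY2', offset=15
After 3 (tell()): offset=15
After 4 (read(6)): returned 'ZZVMAA', offset=21
After 5 (read(4)): returned 'CG0X', offset=25
After 6 (tell()): offset=25
After 7 (read(5)): returned 'A7VMJ', offset=30
After 8 (seek(-27, END)): offset=3
After 9 (read(7)): returned 'G1ROFQW', offset=10
After 10 (tell()): offset=10
After 11 (read(7)): returned 'SXJY2ZZ', offset=17
After 12 (tell()): offset=17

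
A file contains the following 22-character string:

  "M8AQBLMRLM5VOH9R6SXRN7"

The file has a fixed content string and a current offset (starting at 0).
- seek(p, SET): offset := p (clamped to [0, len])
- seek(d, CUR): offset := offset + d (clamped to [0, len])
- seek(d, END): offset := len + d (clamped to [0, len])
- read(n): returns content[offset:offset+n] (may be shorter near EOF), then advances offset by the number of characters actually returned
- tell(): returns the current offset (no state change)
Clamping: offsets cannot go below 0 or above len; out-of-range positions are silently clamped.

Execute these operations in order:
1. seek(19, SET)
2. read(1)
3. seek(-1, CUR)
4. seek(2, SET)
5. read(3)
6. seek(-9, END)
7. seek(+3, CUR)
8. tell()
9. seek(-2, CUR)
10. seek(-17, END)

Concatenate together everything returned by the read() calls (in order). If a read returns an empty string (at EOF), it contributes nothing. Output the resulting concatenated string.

After 1 (seek(19, SET)): offset=19
After 2 (read(1)): returned 'R', offset=20
After 3 (seek(-1, CUR)): offset=19
After 4 (seek(2, SET)): offset=2
After 5 (read(3)): returned 'AQB', offset=5
After 6 (seek(-9, END)): offset=13
After 7 (seek(+3, CUR)): offset=16
After 8 (tell()): offset=16
After 9 (seek(-2, CUR)): offset=14
After 10 (seek(-17, END)): offset=5

Answer: RAQB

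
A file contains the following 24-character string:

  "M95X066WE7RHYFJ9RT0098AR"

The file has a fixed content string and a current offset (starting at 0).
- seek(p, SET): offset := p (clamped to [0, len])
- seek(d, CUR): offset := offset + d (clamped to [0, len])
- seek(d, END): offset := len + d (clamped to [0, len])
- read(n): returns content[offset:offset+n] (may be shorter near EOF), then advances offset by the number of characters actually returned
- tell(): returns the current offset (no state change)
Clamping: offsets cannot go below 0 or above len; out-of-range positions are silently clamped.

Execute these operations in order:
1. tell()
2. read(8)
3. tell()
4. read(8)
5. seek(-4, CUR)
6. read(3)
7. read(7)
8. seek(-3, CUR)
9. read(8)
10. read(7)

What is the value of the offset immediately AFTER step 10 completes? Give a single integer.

After 1 (tell()): offset=0
After 2 (read(8)): returned 'M95X066W', offset=8
After 3 (tell()): offset=8
After 4 (read(8)): returned 'E7RHYFJ9', offset=16
After 5 (seek(-4, CUR)): offset=12
After 6 (read(3)): returned 'YFJ', offset=15
After 7 (read(7)): returned '9RT0098', offset=22
After 8 (seek(-3, CUR)): offset=19
After 9 (read(8)): returned '098AR', offset=24
After 10 (read(7)): returned '', offset=24

Answer: 24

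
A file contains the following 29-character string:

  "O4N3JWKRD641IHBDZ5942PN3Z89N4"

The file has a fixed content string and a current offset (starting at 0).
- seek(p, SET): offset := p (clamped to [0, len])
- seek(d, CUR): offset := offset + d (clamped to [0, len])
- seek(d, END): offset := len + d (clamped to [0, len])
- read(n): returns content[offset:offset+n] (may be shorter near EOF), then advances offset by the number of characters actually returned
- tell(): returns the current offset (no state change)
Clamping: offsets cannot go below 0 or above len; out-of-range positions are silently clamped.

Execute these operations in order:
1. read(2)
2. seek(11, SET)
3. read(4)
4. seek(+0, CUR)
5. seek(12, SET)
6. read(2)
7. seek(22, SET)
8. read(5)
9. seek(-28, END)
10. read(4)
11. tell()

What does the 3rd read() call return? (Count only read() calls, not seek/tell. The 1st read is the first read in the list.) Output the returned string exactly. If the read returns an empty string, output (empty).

Answer: IH

Derivation:
After 1 (read(2)): returned 'O4', offset=2
After 2 (seek(11, SET)): offset=11
After 3 (read(4)): returned '1IHB', offset=15
After 4 (seek(+0, CUR)): offset=15
After 5 (seek(12, SET)): offset=12
After 6 (read(2)): returned 'IH', offset=14
After 7 (seek(22, SET)): offset=22
After 8 (read(5)): returned 'N3Z89', offset=27
After 9 (seek(-28, END)): offset=1
After 10 (read(4)): returned '4N3J', offset=5
After 11 (tell()): offset=5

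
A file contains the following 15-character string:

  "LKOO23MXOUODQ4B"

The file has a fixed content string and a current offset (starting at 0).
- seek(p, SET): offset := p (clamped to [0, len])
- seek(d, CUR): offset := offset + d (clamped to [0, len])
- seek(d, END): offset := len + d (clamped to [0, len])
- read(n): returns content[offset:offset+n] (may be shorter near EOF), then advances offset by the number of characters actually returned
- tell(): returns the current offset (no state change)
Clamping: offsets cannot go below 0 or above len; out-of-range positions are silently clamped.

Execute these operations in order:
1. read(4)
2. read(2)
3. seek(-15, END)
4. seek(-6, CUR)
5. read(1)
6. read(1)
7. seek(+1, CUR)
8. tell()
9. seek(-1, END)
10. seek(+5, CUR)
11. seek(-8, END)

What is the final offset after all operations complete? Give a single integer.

After 1 (read(4)): returned 'LKOO', offset=4
After 2 (read(2)): returned '23', offset=6
After 3 (seek(-15, END)): offset=0
After 4 (seek(-6, CUR)): offset=0
After 5 (read(1)): returned 'L', offset=1
After 6 (read(1)): returned 'K', offset=2
After 7 (seek(+1, CUR)): offset=3
After 8 (tell()): offset=3
After 9 (seek(-1, END)): offset=14
After 10 (seek(+5, CUR)): offset=15
After 11 (seek(-8, END)): offset=7

Answer: 7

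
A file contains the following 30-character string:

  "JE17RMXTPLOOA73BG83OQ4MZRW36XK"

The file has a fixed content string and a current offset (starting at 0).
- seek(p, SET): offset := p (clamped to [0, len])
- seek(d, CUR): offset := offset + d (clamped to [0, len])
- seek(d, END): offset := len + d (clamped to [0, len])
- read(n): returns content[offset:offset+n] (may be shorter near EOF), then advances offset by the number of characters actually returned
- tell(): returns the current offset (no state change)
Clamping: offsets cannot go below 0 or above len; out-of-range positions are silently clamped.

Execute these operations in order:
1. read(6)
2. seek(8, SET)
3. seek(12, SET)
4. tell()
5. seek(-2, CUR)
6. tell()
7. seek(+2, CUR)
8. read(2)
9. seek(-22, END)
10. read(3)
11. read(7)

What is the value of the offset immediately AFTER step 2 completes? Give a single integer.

After 1 (read(6)): returned 'JE17RM', offset=6
After 2 (seek(8, SET)): offset=8

Answer: 8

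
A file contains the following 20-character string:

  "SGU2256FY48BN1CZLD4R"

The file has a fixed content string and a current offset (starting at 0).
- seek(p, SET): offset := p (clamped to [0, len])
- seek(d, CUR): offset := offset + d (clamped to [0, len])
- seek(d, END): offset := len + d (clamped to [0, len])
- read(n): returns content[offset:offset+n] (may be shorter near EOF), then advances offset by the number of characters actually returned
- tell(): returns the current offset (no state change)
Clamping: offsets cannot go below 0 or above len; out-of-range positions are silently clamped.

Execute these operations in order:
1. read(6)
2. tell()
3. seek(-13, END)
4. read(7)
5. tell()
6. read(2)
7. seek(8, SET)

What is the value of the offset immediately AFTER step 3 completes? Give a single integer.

Answer: 7

Derivation:
After 1 (read(6)): returned 'SGU225', offset=6
After 2 (tell()): offset=6
After 3 (seek(-13, END)): offset=7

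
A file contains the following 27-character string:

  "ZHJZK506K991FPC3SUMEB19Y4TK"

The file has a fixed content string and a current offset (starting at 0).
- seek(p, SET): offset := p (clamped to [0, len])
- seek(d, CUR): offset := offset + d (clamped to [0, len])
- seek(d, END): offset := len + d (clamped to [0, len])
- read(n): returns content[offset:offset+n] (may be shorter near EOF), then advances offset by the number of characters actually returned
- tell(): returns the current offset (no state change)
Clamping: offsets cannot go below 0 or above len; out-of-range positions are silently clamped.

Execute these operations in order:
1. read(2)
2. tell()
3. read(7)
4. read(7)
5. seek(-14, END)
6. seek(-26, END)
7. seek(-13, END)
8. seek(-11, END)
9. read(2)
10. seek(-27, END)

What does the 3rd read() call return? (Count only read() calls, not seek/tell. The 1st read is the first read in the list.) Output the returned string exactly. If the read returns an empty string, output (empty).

After 1 (read(2)): returned 'ZH', offset=2
After 2 (tell()): offset=2
After 3 (read(7)): returned 'JZK506K', offset=9
After 4 (read(7)): returned '991FPC3', offset=16
After 5 (seek(-14, END)): offset=13
After 6 (seek(-26, END)): offset=1
After 7 (seek(-13, END)): offset=14
After 8 (seek(-11, END)): offset=16
After 9 (read(2)): returned 'SU', offset=18
After 10 (seek(-27, END)): offset=0

Answer: 991FPC3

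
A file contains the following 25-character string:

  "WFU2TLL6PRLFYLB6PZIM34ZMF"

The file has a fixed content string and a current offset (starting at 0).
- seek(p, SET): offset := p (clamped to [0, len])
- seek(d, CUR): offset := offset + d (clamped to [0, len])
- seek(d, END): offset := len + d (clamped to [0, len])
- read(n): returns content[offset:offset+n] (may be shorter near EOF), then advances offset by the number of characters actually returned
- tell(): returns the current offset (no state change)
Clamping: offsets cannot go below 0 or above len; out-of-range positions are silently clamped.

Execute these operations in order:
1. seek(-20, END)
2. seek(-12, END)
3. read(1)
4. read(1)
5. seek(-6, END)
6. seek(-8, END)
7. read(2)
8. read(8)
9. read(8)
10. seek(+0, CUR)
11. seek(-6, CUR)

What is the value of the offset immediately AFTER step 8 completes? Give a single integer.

Answer: 25

Derivation:
After 1 (seek(-20, END)): offset=5
After 2 (seek(-12, END)): offset=13
After 3 (read(1)): returned 'L', offset=14
After 4 (read(1)): returned 'B', offset=15
After 5 (seek(-6, END)): offset=19
After 6 (seek(-8, END)): offset=17
After 7 (read(2)): returned 'ZI', offset=19
After 8 (read(8)): returned 'M34ZMF', offset=25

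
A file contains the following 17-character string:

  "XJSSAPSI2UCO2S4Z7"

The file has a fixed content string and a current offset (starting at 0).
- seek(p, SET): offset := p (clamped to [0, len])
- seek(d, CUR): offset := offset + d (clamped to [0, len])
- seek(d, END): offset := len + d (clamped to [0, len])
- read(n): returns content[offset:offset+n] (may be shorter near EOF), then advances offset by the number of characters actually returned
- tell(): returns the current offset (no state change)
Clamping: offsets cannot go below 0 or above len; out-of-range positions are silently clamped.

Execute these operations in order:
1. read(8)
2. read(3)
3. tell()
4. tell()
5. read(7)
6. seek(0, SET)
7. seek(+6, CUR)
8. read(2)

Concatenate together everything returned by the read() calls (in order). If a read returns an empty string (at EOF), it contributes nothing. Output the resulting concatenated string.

After 1 (read(8)): returned 'XJSSAPSI', offset=8
After 2 (read(3)): returned '2UC', offset=11
After 3 (tell()): offset=11
After 4 (tell()): offset=11
After 5 (read(7)): returned 'O2S4Z7', offset=17
After 6 (seek(0, SET)): offset=0
After 7 (seek(+6, CUR)): offset=6
After 8 (read(2)): returned 'SI', offset=8

Answer: XJSSAPSI2UCO2S4Z7SI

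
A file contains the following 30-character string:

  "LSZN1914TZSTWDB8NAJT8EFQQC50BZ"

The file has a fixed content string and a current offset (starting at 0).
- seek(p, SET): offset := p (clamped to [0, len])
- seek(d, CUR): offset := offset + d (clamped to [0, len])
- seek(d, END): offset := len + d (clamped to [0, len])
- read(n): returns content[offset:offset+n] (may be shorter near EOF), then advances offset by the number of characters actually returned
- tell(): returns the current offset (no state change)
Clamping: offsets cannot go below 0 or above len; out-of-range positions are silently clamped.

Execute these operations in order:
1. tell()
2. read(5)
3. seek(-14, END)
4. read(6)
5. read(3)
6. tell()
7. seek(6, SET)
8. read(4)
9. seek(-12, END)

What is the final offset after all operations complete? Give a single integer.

After 1 (tell()): offset=0
After 2 (read(5)): returned 'LSZN1', offset=5
After 3 (seek(-14, END)): offset=16
After 4 (read(6)): returned 'NAJT8E', offset=22
After 5 (read(3)): returned 'FQQ', offset=25
After 6 (tell()): offset=25
After 7 (seek(6, SET)): offset=6
After 8 (read(4)): returned '14TZ', offset=10
After 9 (seek(-12, END)): offset=18

Answer: 18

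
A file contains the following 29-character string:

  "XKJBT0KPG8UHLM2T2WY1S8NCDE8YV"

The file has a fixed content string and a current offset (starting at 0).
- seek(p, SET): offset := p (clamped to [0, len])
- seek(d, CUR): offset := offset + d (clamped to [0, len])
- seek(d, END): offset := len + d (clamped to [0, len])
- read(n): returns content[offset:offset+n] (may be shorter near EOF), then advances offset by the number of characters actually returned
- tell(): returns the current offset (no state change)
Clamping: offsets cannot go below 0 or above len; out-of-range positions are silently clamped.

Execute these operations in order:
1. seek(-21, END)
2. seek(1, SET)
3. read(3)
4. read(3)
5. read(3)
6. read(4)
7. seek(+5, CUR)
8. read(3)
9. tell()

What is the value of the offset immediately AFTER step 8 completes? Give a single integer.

Answer: 22

Derivation:
After 1 (seek(-21, END)): offset=8
After 2 (seek(1, SET)): offset=1
After 3 (read(3)): returned 'KJB', offset=4
After 4 (read(3)): returned 'T0K', offset=7
After 5 (read(3)): returned 'PG8', offset=10
After 6 (read(4)): returned 'UHLM', offset=14
After 7 (seek(+5, CUR)): offset=19
After 8 (read(3)): returned '1S8', offset=22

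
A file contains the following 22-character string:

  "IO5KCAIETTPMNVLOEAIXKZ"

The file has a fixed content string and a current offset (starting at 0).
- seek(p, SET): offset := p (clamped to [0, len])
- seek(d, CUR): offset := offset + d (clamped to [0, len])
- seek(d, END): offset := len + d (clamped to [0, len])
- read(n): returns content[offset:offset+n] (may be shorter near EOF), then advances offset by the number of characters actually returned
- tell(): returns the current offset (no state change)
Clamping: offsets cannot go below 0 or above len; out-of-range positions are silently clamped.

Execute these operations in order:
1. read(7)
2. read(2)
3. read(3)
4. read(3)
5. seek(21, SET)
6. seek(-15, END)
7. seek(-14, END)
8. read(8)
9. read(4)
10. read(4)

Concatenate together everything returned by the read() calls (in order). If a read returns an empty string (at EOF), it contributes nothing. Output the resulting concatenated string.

After 1 (read(7)): returned 'IO5KCAI', offset=7
After 2 (read(2)): returned 'ET', offset=9
After 3 (read(3)): returned 'TPM', offset=12
After 4 (read(3)): returned 'NVL', offset=15
After 5 (seek(21, SET)): offset=21
After 6 (seek(-15, END)): offset=7
After 7 (seek(-14, END)): offset=8
After 8 (read(8)): returned 'TTPMNVLO', offset=16
After 9 (read(4)): returned 'EAIX', offset=20
After 10 (read(4)): returned 'KZ', offset=22

Answer: IO5KCAIETTPMNVLTTPMNVLOEAIXKZ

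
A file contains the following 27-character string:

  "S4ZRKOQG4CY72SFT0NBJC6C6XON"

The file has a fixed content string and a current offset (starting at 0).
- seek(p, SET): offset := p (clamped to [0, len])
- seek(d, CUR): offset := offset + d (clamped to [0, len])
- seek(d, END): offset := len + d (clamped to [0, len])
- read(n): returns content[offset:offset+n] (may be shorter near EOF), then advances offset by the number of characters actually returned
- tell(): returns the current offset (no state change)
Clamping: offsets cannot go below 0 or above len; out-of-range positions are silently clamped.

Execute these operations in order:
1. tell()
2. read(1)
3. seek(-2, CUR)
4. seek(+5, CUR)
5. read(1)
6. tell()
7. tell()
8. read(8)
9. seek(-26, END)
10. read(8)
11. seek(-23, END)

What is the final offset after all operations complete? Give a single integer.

After 1 (tell()): offset=0
After 2 (read(1)): returned 'S', offset=1
After 3 (seek(-2, CUR)): offset=0
After 4 (seek(+5, CUR)): offset=5
After 5 (read(1)): returned 'O', offset=6
After 6 (tell()): offset=6
After 7 (tell()): offset=6
After 8 (read(8)): returned 'QG4CY72S', offset=14
After 9 (seek(-26, END)): offset=1
After 10 (read(8)): returned '4ZRKOQG4', offset=9
After 11 (seek(-23, END)): offset=4

Answer: 4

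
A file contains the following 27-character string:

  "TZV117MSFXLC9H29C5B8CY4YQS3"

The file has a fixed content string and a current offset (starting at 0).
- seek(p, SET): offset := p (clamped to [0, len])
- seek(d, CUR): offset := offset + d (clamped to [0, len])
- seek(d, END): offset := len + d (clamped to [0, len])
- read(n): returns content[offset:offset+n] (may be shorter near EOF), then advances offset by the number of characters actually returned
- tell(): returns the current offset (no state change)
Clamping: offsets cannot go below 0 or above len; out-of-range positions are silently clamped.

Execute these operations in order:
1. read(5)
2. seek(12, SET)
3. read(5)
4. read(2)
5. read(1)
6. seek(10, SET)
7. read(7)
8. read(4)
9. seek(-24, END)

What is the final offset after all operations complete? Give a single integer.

Answer: 3

Derivation:
After 1 (read(5)): returned 'TZV11', offset=5
After 2 (seek(12, SET)): offset=12
After 3 (read(5)): returned '9H29C', offset=17
After 4 (read(2)): returned '5B', offset=19
After 5 (read(1)): returned '8', offset=20
After 6 (seek(10, SET)): offset=10
After 7 (read(7)): returned 'LC9H29C', offset=17
After 8 (read(4)): returned '5B8C', offset=21
After 9 (seek(-24, END)): offset=3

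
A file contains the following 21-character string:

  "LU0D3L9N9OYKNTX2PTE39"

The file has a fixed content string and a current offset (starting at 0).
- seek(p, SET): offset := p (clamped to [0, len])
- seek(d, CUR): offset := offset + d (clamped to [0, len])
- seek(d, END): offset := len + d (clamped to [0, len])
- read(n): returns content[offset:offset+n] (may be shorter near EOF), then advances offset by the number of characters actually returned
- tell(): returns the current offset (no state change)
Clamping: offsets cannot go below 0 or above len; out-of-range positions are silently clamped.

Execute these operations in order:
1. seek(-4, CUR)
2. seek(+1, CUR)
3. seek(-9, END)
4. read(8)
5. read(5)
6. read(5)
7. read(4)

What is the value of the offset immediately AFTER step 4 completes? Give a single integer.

After 1 (seek(-4, CUR)): offset=0
After 2 (seek(+1, CUR)): offset=1
After 3 (seek(-9, END)): offset=12
After 4 (read(8)): returned 'NTX2PTE3', offset=20

Answer: 20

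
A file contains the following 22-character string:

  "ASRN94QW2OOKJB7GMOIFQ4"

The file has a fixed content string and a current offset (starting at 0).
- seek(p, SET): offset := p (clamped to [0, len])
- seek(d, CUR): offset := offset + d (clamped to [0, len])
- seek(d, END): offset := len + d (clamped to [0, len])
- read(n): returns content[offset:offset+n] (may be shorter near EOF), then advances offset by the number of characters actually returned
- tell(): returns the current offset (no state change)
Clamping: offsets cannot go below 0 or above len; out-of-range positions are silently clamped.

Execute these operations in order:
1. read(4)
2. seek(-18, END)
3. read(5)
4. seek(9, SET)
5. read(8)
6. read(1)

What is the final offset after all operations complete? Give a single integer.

After 1 (read(4)): returned 'ASRN', offset=4
After 2 (seek(-18, END)): offset=4
After 3 (read(5)): returned '94QW2', offset=9
After 4 (seek(9, SET)): offset=9
After 5 (read(8)): returned 'OOKJB7GM', offset=17
After 6 (read(1)): returned 'O', offset=18

Answer: 18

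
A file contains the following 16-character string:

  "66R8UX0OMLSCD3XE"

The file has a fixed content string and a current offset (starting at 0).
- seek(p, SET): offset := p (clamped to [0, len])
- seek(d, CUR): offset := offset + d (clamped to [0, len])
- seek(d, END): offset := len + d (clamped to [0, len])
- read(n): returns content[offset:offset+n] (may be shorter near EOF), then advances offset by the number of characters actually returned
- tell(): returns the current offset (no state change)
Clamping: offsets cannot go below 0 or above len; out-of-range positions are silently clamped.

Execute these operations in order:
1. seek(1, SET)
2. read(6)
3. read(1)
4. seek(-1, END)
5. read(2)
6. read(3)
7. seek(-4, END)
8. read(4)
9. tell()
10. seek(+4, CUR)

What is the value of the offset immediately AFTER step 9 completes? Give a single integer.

After 1 (seek(1, SET)): offset=1
After 2 (read(6)): returned '6R8UX0', offset=7
After 3 (read(1)): returned 'O', offset=8
After 4 (seek(-1, END)): offset=15
After 5 (read(2)): returned 'E', offset=16
After 6 (read(3)): returned '', offset=16
After 7 (seek(-4, END)): offset=12
After 8 (read(4)): returned 'D3XE', offset=16
After 9 (tell()): offset=16

Answer: 16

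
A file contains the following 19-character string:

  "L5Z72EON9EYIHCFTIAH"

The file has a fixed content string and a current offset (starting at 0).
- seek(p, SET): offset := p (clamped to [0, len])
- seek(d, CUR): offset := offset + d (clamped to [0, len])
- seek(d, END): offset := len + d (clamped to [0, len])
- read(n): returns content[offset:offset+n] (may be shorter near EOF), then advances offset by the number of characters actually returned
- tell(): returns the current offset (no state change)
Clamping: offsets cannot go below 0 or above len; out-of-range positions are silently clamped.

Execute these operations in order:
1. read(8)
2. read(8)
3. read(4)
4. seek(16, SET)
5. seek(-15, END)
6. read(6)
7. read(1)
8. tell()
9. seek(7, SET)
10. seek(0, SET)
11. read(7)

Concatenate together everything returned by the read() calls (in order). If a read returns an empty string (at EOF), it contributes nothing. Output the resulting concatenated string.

Answer: L5Z72EON9EYIHCFTIAH2EON9EYL5Z72EO

Derivation:
After 1 (read(8)): returned 'L5Z72EON', offset=8
After 2 (read(8)): returned '9EYIHCFT', offset=16
After 3 (read(4)): returned 'IAH', offset=19
After 4 (seek(16, SET)): offset=16
After 5 (seek(-15, END)): offset=4
After 6 (read(6)): returned '2EON9E', offset=10
After 7 (read(1)): returned 'Y', offset=11
After 8 (tell()): offset=11
After 9 (seek(7, SET)): offset=7
After 10 (seek(0, SET)): offset=0
After 11 (read(7)): returned 'L5Z72EO', offset=7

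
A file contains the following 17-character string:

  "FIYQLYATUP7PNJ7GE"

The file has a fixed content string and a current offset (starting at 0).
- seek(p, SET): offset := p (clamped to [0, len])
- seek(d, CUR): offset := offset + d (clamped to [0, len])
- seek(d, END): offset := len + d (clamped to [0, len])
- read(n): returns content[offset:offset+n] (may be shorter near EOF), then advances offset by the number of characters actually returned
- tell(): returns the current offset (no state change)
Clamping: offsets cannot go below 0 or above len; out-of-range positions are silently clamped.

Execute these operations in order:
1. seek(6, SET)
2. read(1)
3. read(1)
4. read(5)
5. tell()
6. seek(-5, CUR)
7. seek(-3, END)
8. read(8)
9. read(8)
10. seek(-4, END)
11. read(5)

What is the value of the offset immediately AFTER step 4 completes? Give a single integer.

After 1 (seek(6, SET)): offset=6
After 2 (read(1)): returned 'A', offset=7
After 3 (read(1)): returned 'T', offset=8
After 4 (read(5)): returned 'UP7PN', offset=13

Answer: 13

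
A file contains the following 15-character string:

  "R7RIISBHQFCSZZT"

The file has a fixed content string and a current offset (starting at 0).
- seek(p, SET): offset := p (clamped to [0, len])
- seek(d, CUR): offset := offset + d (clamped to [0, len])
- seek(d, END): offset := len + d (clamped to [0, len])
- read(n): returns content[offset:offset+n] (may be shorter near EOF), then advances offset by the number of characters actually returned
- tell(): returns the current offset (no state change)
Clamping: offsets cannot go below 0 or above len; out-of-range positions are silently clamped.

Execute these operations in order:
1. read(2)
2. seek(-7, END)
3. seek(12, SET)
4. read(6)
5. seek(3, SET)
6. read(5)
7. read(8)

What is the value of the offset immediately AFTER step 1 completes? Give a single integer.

Answer: 2

Derivation:
After 1 (read(2)): returned 'R7', offset=2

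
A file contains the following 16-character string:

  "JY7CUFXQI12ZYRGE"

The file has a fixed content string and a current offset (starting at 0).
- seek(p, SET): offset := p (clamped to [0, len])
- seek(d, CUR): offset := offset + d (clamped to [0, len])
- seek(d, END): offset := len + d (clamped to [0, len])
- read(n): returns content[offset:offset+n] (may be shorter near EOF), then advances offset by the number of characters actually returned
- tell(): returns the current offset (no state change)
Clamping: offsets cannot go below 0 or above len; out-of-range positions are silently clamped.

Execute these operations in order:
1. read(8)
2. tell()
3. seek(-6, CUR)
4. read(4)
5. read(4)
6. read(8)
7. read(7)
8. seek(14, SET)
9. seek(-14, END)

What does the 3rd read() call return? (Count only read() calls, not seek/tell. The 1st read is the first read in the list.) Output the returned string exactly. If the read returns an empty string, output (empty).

After 1 (read(8)): returned 'JY7CUFXQ', offset=8
After 2 (tell()): offset=8
After 3 (seek(-6, CUR)): offset=2
After 4 (read(4)): returned '7CUF', offset=6
After 5 (read(4)): returned 'XQI1', offset=10
After 6 (read(8)): returned '2ZYRGE', offset=16
After 7 (read(7)): returned '', offset=16
After 8 (seek(14, SET)): offset=14
After 9 (seek(-14, END)): offset=2

Answer: XQI1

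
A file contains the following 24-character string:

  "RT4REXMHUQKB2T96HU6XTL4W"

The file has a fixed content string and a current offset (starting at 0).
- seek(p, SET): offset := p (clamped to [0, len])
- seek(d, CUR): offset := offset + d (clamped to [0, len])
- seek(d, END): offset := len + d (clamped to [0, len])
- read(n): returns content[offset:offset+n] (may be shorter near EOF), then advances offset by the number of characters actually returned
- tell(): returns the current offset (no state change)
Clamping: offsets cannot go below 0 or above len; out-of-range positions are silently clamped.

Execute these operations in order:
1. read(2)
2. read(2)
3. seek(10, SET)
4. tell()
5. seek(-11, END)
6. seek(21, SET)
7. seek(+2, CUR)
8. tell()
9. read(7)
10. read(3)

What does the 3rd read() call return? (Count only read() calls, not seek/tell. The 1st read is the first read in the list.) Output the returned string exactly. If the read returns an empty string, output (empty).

Answer: W

Derivation:
After 1 (read(2)): returned 'RT', offset=2
After 2 (read(2)): returned '4R', offset=4
After 3 (seek(10, SET)): offset=10
After 4 (tell()): offset=10
After 5 (seek(-11, END)): offset=13
After 6 (seek(21, SET)): offset=21
After 7 (seek(+2, CUR)): offset=23
After 8 (tell()): offset=23
After 9 (read(7)): returned 'W', offset=24
After 10 (read(3)): returned '', offset=24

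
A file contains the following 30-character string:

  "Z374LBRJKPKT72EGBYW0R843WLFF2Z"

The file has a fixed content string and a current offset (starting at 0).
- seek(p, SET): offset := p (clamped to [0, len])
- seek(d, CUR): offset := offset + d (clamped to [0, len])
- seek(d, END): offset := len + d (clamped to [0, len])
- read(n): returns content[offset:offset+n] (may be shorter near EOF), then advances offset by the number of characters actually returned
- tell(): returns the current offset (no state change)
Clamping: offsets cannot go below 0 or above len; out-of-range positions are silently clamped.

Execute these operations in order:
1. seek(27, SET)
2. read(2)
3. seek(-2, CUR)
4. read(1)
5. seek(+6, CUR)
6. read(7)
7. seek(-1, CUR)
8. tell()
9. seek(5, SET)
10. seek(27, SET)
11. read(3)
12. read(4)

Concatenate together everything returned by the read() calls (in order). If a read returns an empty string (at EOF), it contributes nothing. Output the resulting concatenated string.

Answer: F2FF2Z

Derivation:
After 1 (seek(27, SET)): offset=27
After 2 (read(2)): returned 'F2', offset=29
After 3 (seek(-2, CUR)): offset=27
After 4 (read(1)): returned 'F', offset=28
After 5 (seek(+6, CUR)): offset=30
After 6 (read(7)): returned '', offset=30
After 7 (seek(-1, CUR)): offset=29
After 8 (tell()): offset=29
After 9 (seek(5, SET)): offset=5
After 10 (seek(27, SET)): offset=27
After 11 (read(3)): returned 'F2Z', offset=30
After 12 (read(4)): returned '', offset=30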